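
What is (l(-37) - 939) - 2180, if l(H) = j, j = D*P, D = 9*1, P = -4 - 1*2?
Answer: -3173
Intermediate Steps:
P = -6 (P = -4 - 2 = -6)
D = 9
j = -54 (j = 9*(-6) = -54)
l(H) = -54
(l(-37) - 939) - 2180 = (-54 - 939) - 2180 = -993 - 2180 = -3173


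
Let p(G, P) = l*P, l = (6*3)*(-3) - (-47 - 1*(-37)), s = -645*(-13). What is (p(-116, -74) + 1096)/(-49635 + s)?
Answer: -2176/20625 ≈ -0.10550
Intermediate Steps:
s = 8385
l = -44 (l = 18*(-3) - (-47 + 37) = -54 - 1*(-10) = -54 + 10 = -44)
p(G, P) = -44*P
(p(-116, -74) + 1096)/(-49635 + s) = (-44*(-74) + 1096)/(-49635 + 8385) = (3256 + 1096)/(-41250) = 4352*(-1/41250) = -2176/20625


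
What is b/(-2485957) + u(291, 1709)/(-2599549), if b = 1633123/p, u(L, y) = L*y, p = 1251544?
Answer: -1547305175261504479/8087936686440808792 ≈ -0.19131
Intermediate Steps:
b = 1633123/1251544 ≈ 1.3049
b/(-2485957) + u(291, 1709)/(-2599549) = (1633123/1251544)/(-2485957) + (291*1709)/(-2599549) = (1633123/1251544)*(-1/2485957) + 497319*(-1/2599549) = -1633123/3111284567608 - 497319/2599549 = -1547305175261504479/8087936686440808792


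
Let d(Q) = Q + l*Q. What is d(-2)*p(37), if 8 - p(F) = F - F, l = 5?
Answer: -96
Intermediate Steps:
p(F) = 8 (p(F) = 8 - (F - F) = 8 - 1*0 = 8 + 0 = 8)
d(Q) = 6*Q (d(Q) = Q + 5*Q = 6*Q)
d(-2)*p(37) = (6*(-2))*8 = -12*8 = -96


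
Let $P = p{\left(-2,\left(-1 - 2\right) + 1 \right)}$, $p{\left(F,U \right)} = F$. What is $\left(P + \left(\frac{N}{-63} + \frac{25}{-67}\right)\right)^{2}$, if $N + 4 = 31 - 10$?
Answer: $\frac{124456336}{17816841} \approx 6.9853$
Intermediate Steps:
$P = -2$
$N = 17$ ($N = -4 + \left(31 - 10\right) = -4 + 21 = 17$)
$\left(P + \left(\frac{N}{-63} + \frac{25}{-67}\right)\right)^{2} = \left(-2 + \left(\frac{17}{-63} + \frac{25}{-67}\right)\right)^{2} = \left(-2 + \left(17 \left(- \frac{1}{63}\right) + 25 \left(- \frac{1}{67}\right)\right)\right)^{2} = \left(-2 - \frac{2714}{4221}\right)^{2} = \left(- \frac{11156}{4221}\right)^{2} = \frac{124456336}{17816841}$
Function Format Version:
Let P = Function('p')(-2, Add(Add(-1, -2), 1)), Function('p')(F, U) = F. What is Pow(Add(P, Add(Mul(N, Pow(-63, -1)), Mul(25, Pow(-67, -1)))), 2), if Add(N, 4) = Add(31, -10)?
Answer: Rational(124456336, 17816841) ≈ 6.9853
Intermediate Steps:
P = -2
N = 17 (N = Add(-4, Add(31, -10)) = Add(-4, 21) = 17)
Pow(Add(P, Add(Mul(N, Pow(-63, -1)), Mul(25, Pow(-67, -1)))), 2) = Pow(Add(-2, Add(Mul(17, Pow(-63, -1)), Mul(25, Pow(-67, -1)))), 2) = Pow(Add(-2, Add(Mul(17, Rational(-1, 63)), Mul(25, Rational(-1, 67)))), 2) = Pow(Add(-2, Add(Rational(-17, 63), Rational(-25, 67))), 2) = Pow(Add(-2, Rational(-2714, 4221)), 2) = Pow(Rational(-11156, 4221), 2) = Rational(124456336, 17816841)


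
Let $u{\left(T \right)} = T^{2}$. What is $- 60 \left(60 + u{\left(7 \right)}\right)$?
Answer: $-6540$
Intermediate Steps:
$- 60 \left(60 + u{\left(7 \right)}\right) = - 60 \left(60 + 7^{2}\right) = - 60 \left(60 + 49\right) = \left(-60\right) 109 = -6540$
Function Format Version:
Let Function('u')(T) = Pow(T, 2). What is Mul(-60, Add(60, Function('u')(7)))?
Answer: -6540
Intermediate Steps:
Mul(-60, Add(60, Function('u')(7))) = Mul(-60, Add(60, Pow(7, 2))) = Mul(-60, Add(60, 49)) = Mul(-60, 109) = -6540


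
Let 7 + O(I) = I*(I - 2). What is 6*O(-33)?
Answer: 6888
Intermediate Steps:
O(I) = -7 + I*(-2 + I) (O(I) = -7 + I*(I - 2) = -7 + I*(-2 + I))
6*O(-33) = 6*(-7 + (-33)**2 - 2*(-33)) = 6*(-7 + 1089 + 66) = 6*1148 = 6888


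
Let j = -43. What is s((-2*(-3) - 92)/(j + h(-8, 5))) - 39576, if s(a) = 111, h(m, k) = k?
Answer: -39465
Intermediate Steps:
s((-2*(-3) - 92)/(j + h(-8, 5))) - 39576 = 111 - 39576 = -39465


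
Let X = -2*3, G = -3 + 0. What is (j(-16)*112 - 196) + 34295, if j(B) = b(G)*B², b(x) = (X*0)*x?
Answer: 34099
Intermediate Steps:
G = -3
X = -6
b(x) = 0 (b(x) = (-6*0)*x = 0*x = 0)
j(B) = 0 (j(B) = 0*B² = 0)
(j(-16)*112 - 196) + 34295 = (0*112 - 196) + 34295 = (0 - 196) + 34295 = -196 + 34295 = 34099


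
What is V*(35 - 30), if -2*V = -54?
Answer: 135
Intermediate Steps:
V = 27 (V = -½*(-54) = 27)
V*(35 - 30) = 27*(35 - 30) = 27*5 = 135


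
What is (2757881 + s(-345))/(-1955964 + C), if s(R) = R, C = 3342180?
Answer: 344692/173277 ≈ 1.9893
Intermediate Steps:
(2757881 + s(-345))/(-1955964 + C) = (2757881 - 345)/(-1955964 + 3342180) = 2757536/1386216 = 2757536*(1/1386216) = 344692/173277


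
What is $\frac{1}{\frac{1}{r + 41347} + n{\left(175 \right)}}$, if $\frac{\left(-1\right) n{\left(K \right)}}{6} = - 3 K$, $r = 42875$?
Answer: $\frac{84222}{265299301} \approx 0.00031746$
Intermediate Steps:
$n{\left(K \right)} = 18 K$ ($n{\left(K \right)} = - 6 \left(- 3 K\right) = 18 K$)
$\frac{1}{\frac{1}{r + 41347} + n{\left(175 \right)}} = \frac{1}{\frac{1}{42875 + 41347} + 18 \cdot 175} = \frac{1}{\frac{1}{84222} + 3150} = \frac{1}{\frac{265299301}{84222}} = \frac{84222}{265299301}$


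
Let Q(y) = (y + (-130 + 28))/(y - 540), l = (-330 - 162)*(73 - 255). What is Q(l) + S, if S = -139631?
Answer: -2071271347/14834 ≈ -1.3963e+5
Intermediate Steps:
l = 89544 (l = -492*(-182) = 89544)
Q(y) = (-102 + y)/(-540 + y) (Q(y) = (y - 102)/(-540 + y) = (-102 + y)/(-540 + y))
Q(l) + S = (-102 + 89544)/(-540 + 89544) - 139631 = 89442/89004 - 139631 = (1/89004)*89442 - 139631 = 14907/14834 - 139631 = -2071271347/14834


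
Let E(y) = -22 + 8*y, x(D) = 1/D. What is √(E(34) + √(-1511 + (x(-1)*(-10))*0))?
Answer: √(250 + I*√1511) ≈ 15.859 + 1.2256*I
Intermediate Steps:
√(E(34) + √(-1511 + (x(-1)*(-10))*0)) = √((-22 + 8*34) + √(-1511 + (-10/(-1))*0)) = √((-22 + 272) + √(-1511 - 1*(-10)*0)) = √(250 + √(-1511 + 10*0)) = √(250 + √(-1511 + 0)) = √(250 + √(-1511)) = √(250 + I*√1511)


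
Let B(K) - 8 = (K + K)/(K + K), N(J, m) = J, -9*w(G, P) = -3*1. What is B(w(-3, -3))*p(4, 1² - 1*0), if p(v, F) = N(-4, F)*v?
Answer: -144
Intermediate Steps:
w(G, P) = ⅓ (w(G, P) = -(-1)/3 = -⅑*(-3) = ⅓)
p(v, F) = -4*v
B(K) = 9 (B(K) = 8 + (K + K)/(K + K) = 8 + (2*K)/((2*K)) = 8 + (2*K)*(1/(2*K)) = 8 + 1 = 9)
B(w(-3, -3))*p(4, 1² - 1*0) = 9*(-4*4) = 9*(-16) = -144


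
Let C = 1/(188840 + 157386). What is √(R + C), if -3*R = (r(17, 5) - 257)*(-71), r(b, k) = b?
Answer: I*√680875476325454/346226 ≈ 75.366*I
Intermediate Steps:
R = -5680 (R = -(17 - 257)*(-71)/3 = -(-80)*(-71) = -⅓*17040 = -5680)
C = 1/346226 ≈ 2.8883e-6
√(R + C) = √(-5680 + 1/346226) = √(-1966563679/346226) = I*√680875476325454/346226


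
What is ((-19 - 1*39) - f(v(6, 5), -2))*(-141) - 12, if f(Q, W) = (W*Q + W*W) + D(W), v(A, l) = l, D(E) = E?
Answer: 7038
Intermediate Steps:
f(Q, W) = W + W² + Q*W (f(Q, W) = (W*Q + W*W) + W = (Q*W + W²) + W = (W² + Q*W) + W = W + W² + Q*W)
((-19 - 1*39) - f(v(6, 5), -2))*(-141) - 12 = ((-19 - 1*39) - (-2)*(1 + 5 - 2))*(-141) - 12 = ((-19 - 39) - (-2)*4)*(-141) - 12 = (-58 - 1*(-8))*(-141) - 12 = (-58 + 8)*(-141) - 12 = -50*(-141) - 12 = 7050 - 12 = 7038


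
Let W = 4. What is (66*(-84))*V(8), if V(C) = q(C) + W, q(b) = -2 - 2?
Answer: 0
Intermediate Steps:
q(b) = -4
V(C) = 0 (V(C) = -4 + 4 = 0)
(66*(-84))*V(8) = (66*(-84))*0 = -5544*0 = 0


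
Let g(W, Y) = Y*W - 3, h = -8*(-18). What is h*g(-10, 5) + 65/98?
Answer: -747871/98 ≈ -7631.3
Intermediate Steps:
h = 144
g(W, Y) = -3 + W*Y (g(W, Y) = W*Y - 3 = -3 + W*Y)
h*g(-10, 5) + 65/98 = 144*(-3 - 10*5) + 65/98 = 144*(-3 - 50) + 65*(1/98) = 144*(-53) + 65/98 = -7632 + 65/98 = -747871/98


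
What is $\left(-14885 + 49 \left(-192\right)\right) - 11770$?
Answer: $-36063$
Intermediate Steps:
$\left(-14885 + 49 \left(-192\right)\right) - 11770 = \left(-14885 - 9408\right) - 11770 = -24293 - 11770 = -36063$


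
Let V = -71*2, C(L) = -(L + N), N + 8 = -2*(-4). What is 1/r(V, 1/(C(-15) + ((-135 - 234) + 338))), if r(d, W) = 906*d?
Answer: -1/128652 ≈ -7.7729e-6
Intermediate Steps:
N = 0 (N = -8 - 2*(-4) = -8 + 8 = 0)
C(L) = -L (C(L) = -(L + 0) = -L)
V = -142
1/r(V, 1/(C(-15) + ((-135 - 234) + 338))) = 1/(906*(-142)) = 1/(-128652) = -1/128652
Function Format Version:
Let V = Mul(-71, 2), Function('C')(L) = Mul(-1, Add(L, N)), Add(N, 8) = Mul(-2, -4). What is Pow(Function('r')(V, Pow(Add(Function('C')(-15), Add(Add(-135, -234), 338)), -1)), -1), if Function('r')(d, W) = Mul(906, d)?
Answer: Rational(-1, 128652) ≈ -7.7729e-6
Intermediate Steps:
N = 0 (N = Add(-8, Mul(-2, -4)) = Add(-8, 8) = 0)
Function('C')(L) = Mul(-1, L) (Function('C')(L) = Mul(-1, Add(L, 0)) = Mul(-1, L))
V = -142
Pow(Function('r')(V, Pow(Add(Function('C')(-15), Add(Add(-135, -234), 338)), -1)), -1) = Pow(Mul(906, -142), -1) = Pow(-128652, -1) = Rational(-1, 128652)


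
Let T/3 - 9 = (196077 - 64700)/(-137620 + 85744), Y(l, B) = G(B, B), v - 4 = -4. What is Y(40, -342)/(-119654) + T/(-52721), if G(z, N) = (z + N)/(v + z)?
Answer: -20984028821/54541376204964 ≈ -0.00038474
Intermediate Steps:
v = 0 (v = 4 - 4 = 0)
G(z, N) = (N + z)/z (G(z, N) = (z + N)/(0 + z) = (N + z)/z)
Y(l, B) = 2 (Y(l, B) = (B + B)/B = (2*B)/B = 2)
T = 335507/17292 (T = 27 + 3*((196077 - 64700)/(-137620 + 85744)) = 27 + 3*(131377/(-51876)) = 27 + 3*(131377*(-1/51876)) = 27 + 3*(-131377/51876) = 27 - 131377/17292 = 335507/17292 ≈ 19.402)
Y(40, -342)/(-119654) + T/(-52721) = 2/(-119654) + (335507/17292)/(-52721) = 2*(-1/119654) + (335507/17292)*(-1/52721) = -1/59827 - 335507/911651532 = -20984028821/54541376204964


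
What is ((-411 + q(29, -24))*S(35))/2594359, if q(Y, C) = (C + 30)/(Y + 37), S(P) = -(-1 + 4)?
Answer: 13560/28537949 ≈ 0.00047516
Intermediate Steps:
S(P) = -3 (S(P) = -1*3 = -3)
q(Y, C) = (30 + C)/(37 + Y)
((-411 + q(29, -24))*S(35))/2594359 = ((-411 + (30 - 24)/(37 + 29))*(-3))/2594359 = ((-411 + 6/66)*(-3))*(1/2594359) = ((-411 + (1/66)*6)*(-3))*(1/2594359) = ((-411 + 1/11)*(-3))*(1/2594359) = -4520/11*(-3)*(1/2594359) = (13560/11)*(1/2594359) = 13560/28537949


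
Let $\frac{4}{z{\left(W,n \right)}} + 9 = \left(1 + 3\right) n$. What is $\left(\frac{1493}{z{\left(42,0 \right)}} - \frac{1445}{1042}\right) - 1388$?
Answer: $- \frac{9896159}{2084} \approx -4748.6$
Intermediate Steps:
$z{\left(W,n \right)} = \frac{4}{-9 + 4 n}$ ($z{\left(W,n \right)} = \frac{4}{-9 + \left(1 + 3\right) n} = \frac{4}{-9 + 4 n}$)
$\left(\frac{1493}{z{\left(42,0 \right)}} - \frac{1445}{1042}\right) - 1388 = \left(\frac{1493}{4 \frac{1}{-9 + 4 \cdot 0}} - \frac{1445}{1042}\right) - 1388 = \left(\frac{1493}{4 \frac{1}{-9 + 0}} - \frac{1445}{1042}\right) - 1388 = \left(\frac{1493}{4 \frac{1}{-9}} - \frac{1445}{1042}\right) - 1388 = \left(\frac{1493}{4 \left(- \frac{1}{9}\right)} - \frac{1445}{1042}\right) - 1388 = \left(\frac{1493}{- \frac{4}{9}} - \frac{1445}{1042}\right) - 1388 = \left(1493 \left(- \frac{9}{4}\right) - \frac{1445}{1042}\right) - 1388 = \left(- \frac{13437}{4} - \frac{1445}{1042}\right) - 1388 = - \frac{7003567}{2084} - 1388 = - \frac{9896159}{2084}$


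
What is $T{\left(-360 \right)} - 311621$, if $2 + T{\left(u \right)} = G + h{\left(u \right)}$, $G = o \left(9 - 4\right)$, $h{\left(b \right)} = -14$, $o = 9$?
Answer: $-311592$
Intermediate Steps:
$G = 45$ ($G = 9 \left(9 - 4\right) = 9 \cdot 5 = 45$)
$T{\left(u \right)} = 29$ ($T{\left(u \right)} = -2 + \left(45 - 14\right) = -2 + 31 = 29$)
$T{\left(-360 \right)} - 311621 = 29 - 311621 = -311592$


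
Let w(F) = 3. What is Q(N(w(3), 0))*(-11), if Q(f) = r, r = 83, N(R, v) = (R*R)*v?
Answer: -913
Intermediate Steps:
N(R, v) = v*R² (N(R, v) = R²*v = v*R²)
Q(f) = 83
Q(N(w(3), 0))*(-11) = 83*(-11) = -913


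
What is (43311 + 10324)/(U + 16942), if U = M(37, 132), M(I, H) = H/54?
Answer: 96543/30500 ≈ 3.1653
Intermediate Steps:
M(I, H) = H/54 (M(I, H) = H*(1/54) = H/54)
U = 22/9 (U = (1/54)*132 = 22/9 ≈ 2.4444)
(43311 + 10324)/(U + 16942) = (43311 + 10324)/(22/9 + 16942) = 53635/(152500/9) = 53635*(9/152500) = 96543/30500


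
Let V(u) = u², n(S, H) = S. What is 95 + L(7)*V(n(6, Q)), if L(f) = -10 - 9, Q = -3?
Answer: -589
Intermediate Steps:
L(f) = -19
95 + L(7)*V(n(6, Q)) = 95 - 19*6² = 95 - 19*36 = 95 - 684 = -589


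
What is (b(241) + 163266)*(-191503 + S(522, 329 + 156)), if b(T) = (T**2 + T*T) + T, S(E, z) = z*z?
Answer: 12227688018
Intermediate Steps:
S(E, z) = z**2
b(T) = T + 2*T**2 (b(T) = (T**2 + T**2) + T = 2*T**2 + T = T + 2*T**2)
(b(241) + 163266)*(-191503 + S(522, 329 + 156)) = (241*(1 + 2*241) + 163266)*(-191503 + (329 + 156)**2) = (241*(1 + 482) + 163266)*(-191503 + 485**2) = (241*483 + 163266)*(-191503 + 235225) = (116403 + 163266)*43722 = 279669*43722 = 12227688018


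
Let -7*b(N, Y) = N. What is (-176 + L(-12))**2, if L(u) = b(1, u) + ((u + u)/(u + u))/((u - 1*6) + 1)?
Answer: 439657024/14161 ≈ 31047.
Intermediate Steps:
b(N, Y) = -N/7
L(u) = -1/7 + 1/(-5 + u) (L(u) = -1/7*1 + ((u + u)/(u + u))/((u - 1*6) + 1) = -1/7 + ((2*u)/((2*u)))/((u - 6) + 1) = -1/7 + ((2*u)*(1/(2*u)))/((-6 + u) + 1) = -1/7 + 1/(-5 + u))
(-176 + L(-12))**2 = (-176 + (12 - 1*(-12))/(7*(-5 - 12)))**2 = (-176 + (1/7)*(12 + 12)/(-17))**2 = (-176 + (1/7)*(-1/17)*24)**2 = (-176 - 24/119)**2 = (-20968/119)**2 = 439657024/14161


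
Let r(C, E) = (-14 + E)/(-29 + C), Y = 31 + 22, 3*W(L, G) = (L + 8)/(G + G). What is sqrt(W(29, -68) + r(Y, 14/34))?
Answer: I*sqrt(6834)/102 ≈ 0.81047*I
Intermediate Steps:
W(L, G) = (8 + L)/(6*G) (W(L, G) = ((L + 8)/(G + G))/3 = ((8 + L)/((2*G)))/3 = ((8 + L)*(1/(2*G)))/3 = ((8 + L)/(2*G))/3 = (8 + L)/(6*G))
Y = 53
r(C, E) = (-14 + E)/(-29 + C)
sqrt(W(29, -68) + r(Y, 14/34)) = sqrt((1/6)*(8 + 29)/(-68) + (-14 + 14/34)/(-29 + 53)) = sqrt((1/6)*(-1/68)*37 + (-14 + 14*(1/34))/24) = sqrt(-37/408 + (-14 + 7/17)/24) = sqrt(-37/408 + (1/24)*(-231/17)) = sqrt(-37/408 - 77/136) = sqrt(-67/102) = I*sqrt(6834)/102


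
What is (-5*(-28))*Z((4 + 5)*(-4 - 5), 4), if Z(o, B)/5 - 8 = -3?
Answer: 3500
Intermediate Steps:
Z(o, B) = 25 (Z(o, B) = 40 + 5*(-3) = 40 - 15 = 25)
(-5*(-28))*Z((4 + 5)*(-4 - 5), 4) = -5*(-28)*25 = 140*25 = 3500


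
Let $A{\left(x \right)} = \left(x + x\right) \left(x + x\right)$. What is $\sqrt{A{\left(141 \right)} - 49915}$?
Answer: $\sqrt{29609} \approx 172.07$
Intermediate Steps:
$A{\left(x \right)} = 4 x^{2}$ ($A{\left(x \right)} = 2 x 2 x = 4 x^{2}$)
$\sqrt{A{\left(141 \right)} - 49915} = \sqrt{4 \cdot 141^{2} - 49915} = \sqrt{4 \cdot 19881 - 49915} = \sqrt{79524 - 49915} = \sqrt{29609}$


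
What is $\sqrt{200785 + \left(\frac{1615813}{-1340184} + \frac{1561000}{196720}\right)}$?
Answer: $\frac{\sqrt{545169742534465063540602}}{1647756228} \approx 448.1$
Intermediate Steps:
$\sqrt{200785 + \left(\frac{1615813}{-1340184} + \frac{1561000}{196720}\right)} = \sqrt{200785 + \left(1615813 \left(- \frac{1}{1340184}\right) + 1561000 \cdot \frac{1}{196720}\right)} = \sqrt{200785 + \left(- \frac{1615813}{1340184} + \frac{39025}{4918}\right)} = \sqrt{200785 + \frac{22177056133}{3295512456}} = \sqrt{\frac{661711645534093}{3295512456}} = \frac{\sqrt{545169742534465063540602}}{1647756228}$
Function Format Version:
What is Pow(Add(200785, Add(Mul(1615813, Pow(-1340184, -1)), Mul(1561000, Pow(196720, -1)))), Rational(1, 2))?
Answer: Mul(Rational(1, 1647756228), Pow(545169742534465063540602, Rational(1, 2))) ≈ 448.10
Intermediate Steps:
Pow(Add(200785, Add(Mul(1615813, Pow(-1340184, -1)), Mul(1561000, Pow(196720, -1)))), Rational(1, 2)) = Pow(Add(200785, Add(Mul(1615813, Rational(-1, 1340184)), Mul(1561000, Rational(1, 196720)))), Rational(1, 2)) = Pow(Add(200785, Add(Rational(-1615813, 1340184), Rational(39025, 4918))), Rational(1, 2)) = Pow(Add(200785, Rational(22177056133, 3295512456)), Rational(1, 2)) = Pow(Rational(661711645534093, 3295512456), Rational(1, 2)) = Mul(Rational(1, 1647756228), Pow(545169742534465063540602, Rational(1, 2)))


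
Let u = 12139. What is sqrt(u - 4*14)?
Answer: sqrt(12083) ≈ 109.92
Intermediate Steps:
sqrt(u - 4*14) = sqrt(12139 - 4*14) = sqrt(12139 - 56) = sqrt(12083)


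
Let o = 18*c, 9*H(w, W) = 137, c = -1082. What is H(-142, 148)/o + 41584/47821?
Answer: 7282458379/8382256164 ≈ 0.86879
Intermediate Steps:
H(w, W) = 137/9 (H(w, W) = (1/9)*137 = 137/9)
o = -19476 (o = 18*(-1082) = -19476)
H(-142, 148)/o + 41584/47821 = (137/9)/(-19476) + 41584/47821 = (137/9)*(-1/19476) + 41584*(1/47821) = -137/175284 + 41584/47821 = 7282458379/8382256164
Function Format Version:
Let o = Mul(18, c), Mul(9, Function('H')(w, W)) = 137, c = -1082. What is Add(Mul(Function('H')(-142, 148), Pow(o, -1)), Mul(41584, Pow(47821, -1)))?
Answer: Rational(7282458379, 8382256164) ≈ 0.86879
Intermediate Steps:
Function('H')(w, W) = Rational(137, 9) (Function('H')(w, W) = Mul(Rational(1, 9), 137) = Rational(137, 9))
o = -19476 (o = Mul(18, -1082) = -19476)
Add(Mul(Function('H')(-142, 148), Pow(o, -1)), Mul(41584, Pow(47821, -1))) = Add(Mul(Rational(137, 9), Pow(-19476, -1)), Mul(41584, Pow(47821, -1))) = Add(Mul(Rational(137, 9), Rational(-1, 19476)), Mul(41584, Rational(1, 47821))) = Add(Rational(-137, 175284), Rational(41584, 47821)) = Rational(7282458379, 8382256164)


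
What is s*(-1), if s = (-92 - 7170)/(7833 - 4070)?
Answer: 7262/3763 ≈ 1.9298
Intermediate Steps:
s = -7262/3763 ≈ -1.9298
s*(-1) = -7262/3763*(-1) = 7262/3763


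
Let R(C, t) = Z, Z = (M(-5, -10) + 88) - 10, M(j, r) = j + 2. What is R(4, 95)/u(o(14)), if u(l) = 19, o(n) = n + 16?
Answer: 75/19 ≈ 3.9474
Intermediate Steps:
o(n) = 16 + n
M(j, r) = 2 + j
Z = 75 (Z = ((2 - 5) + 88) - 10 = (-3 + 88) - 10 = 85 - 10 = 75)
R(C, t) = 75
R(4, 95)/u(o(14)) = 75/19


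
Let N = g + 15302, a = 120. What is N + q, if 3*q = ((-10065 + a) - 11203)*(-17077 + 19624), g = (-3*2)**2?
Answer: -17939314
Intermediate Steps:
g = 36 (g = (-6)**2 = 36)
N = 15338 (N = 36 + 15302 = 15338)
q = -17954652 (q = (((-10065 + 120) - 11203)*(-17077 + 19624))/3 = ((-9945 - 11203)*2547)/3 = (-21148*2547)/3 = (1/3)*(-53863956) = -17954652)
N + q = 15338 - 17954652 = -17939314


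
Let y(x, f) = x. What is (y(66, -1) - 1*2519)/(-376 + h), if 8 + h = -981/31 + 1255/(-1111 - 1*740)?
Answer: 140755593/23889040 ≈ 5.8921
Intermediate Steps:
h = -2313784/57381 (h = -8 + (-981/31 + 1255/(-1111 - 1*740)) = -8 + (-981*1/31 + 1255/(-1111 - 740)) = -8 + (-981/31 + 1255/(-1851)) = -8 + (-981/31 + 1255*(-1/1851)) = -8 + (-981/31 - 1255/1851) = -8 - 1854736/57381 = -2313784/57381 ≈ -40.323)
(y(66, -1) - 1*2519)/(-376 + h) = (66 - 1*2519)/(-376 - 2313784/57381) = (66 - 2519)/(-23889040/57381) = -2453*(-57381/23889040) = 140755593/23889040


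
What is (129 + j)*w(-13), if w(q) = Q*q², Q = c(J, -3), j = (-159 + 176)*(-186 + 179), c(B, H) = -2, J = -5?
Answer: -3380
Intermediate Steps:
j = -119 (j = 17*(-7) = -119)
Q = -2
w(q) = -2*q²
(129 + j)*w(-13) = (129 - 119)*(-2*(-13)²) = 10*(-2*169) = 10*(-338) = -3380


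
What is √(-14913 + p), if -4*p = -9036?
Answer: 3*I*√1406 ≈ 112.49*I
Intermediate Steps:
p = 2259 (p = -¼*(-9036) = 2259)
√(-14913 + p) = √(-14913 + 2259) = √(-12654) = 3*I*√1406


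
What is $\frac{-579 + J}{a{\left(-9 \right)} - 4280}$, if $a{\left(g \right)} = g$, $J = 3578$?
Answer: $- \frac{2999}{4289} \approx -0.69923$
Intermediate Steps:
$\frac{-579 + J}{a{\left(-9 \right)} - 4280} = \frac{-579 + 3578}{-9 - 4280} = \frac{2999}{-4289} = 2999 \left(- \frac{1}{4289}\right) = - \frac{2999}{4289}$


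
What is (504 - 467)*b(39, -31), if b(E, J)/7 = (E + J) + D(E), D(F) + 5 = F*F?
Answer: 394716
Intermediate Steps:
D(F) = -5 + F**2 (D(F) = -5 + F*F = -5 + F**2)
b(E, J) = -35 + 7*E + 7*J + 7*E**2 (b(E, J) = 7*((E + J) + (-5 + E**2)) = 7*(-5 + E + J + E**2) = -35 + 7*E + 7*J + 7*E**2)
(504 - 467)*b(39, -31) = (504 - 467)*(-35 + 7*39 + 7*(-31) + 7*39**2) = 37*(-35 + 273 - 217 + 7*1521) = 37*(-35 + 273 - 217 + 10647) = 37*10668 = 394716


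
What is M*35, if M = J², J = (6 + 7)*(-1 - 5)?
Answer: 212940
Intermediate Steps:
J = -78 (J = 13*(-6) = -78)
M = 6084 (M = (-78)² = 6084)
M*35 = 6084*35 = 212940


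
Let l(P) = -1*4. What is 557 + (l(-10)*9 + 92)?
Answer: 613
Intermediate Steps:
l(P) = -4
557 + (l(-10)*9 + 92) = 557 + (-4*9 + 92) = 557 + (-36 + 92) = 557 + 56 = 613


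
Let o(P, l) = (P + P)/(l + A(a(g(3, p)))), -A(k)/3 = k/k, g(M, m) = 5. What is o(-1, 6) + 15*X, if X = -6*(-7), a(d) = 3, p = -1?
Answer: 1888/3 ≈ 629.33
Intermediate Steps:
A(k) = -3 (A(k) = -3*k/k = -3*1 = -3)
o(P, l) = 2*P/(-3 + l) (o(P, l) = (P + P)/(l - 3) = (2*P)/(-3 + l) = 2*P/(-3 + l))
X = 42
o(-1, 6) + 15*X = 2*(-1)/(-3 + 6) + 15*42 = 2*(-1)/3 + 630 = 2*(-1)*(⅓) + 630 = -⅔ + 630 = 1888/3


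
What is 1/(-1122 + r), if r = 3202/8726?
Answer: -4363/4893685 ≈ -0.00089156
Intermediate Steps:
r = 1601/4363 (r = 3202*(1/8726) = 1601/4363 ≈ 0.36695)
1/(-1122 + r) = 1/(-1122 + 1601/4363) = 1/(-4893685/4363) = -4363/4893685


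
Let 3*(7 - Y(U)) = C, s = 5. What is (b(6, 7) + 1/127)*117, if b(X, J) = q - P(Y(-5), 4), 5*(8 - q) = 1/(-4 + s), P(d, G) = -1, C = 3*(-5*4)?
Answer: 654381/635 ≈ 1030.5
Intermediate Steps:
C = -60 (C = 3*(-20) = -60)
Y(U) = 27 (Y(U) = 7 - ⅓*(-60) = 7 + 20 = 27)
q = 39/5 (q = 8 - 1/(5*(-4 + 5)) = 8 - ⅕/1 = 8 - ⅕*1 = 8 - ⅕ = 39/5 ≈ 7.8000)
b(X, J) = 44/5 (b(X, J) = 39/5 - 1*(-1) = 39/5 + 1 = 44/5)
(b(6, 7) + 1/127)*117 = (44/5 + 1/127)*117 = (5593/635)*117 = 654381/635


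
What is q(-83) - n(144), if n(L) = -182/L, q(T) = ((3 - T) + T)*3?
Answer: 739/72 ≈ 10.264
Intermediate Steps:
q(T) = 9 (q(T) = 3*3 = 9)
q(-83) - n(144) = 9 - (-182)/144 = 9 - 1*(-91/72) = 9 + 91/72 = 739/72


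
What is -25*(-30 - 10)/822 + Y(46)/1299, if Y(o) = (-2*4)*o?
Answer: 166084/177963 ≈ 0.93325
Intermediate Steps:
Y(o) = -8*o
-25*(-30 - 10)/822 + Y(46)/1299 = -25*(-30 - 10)/822 - 8*46/1299 = -25*(-40)*(1/822) - 368*1/1299 = 1000*(1/822) - 368/1299 = 500/411 - 368/1299 = 166084/177963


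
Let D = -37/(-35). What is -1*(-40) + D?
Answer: 1437/35 ≈ 41.057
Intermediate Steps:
D = 37/35 (D = -37*(-1/35) = 37/35 ≈ 1.0571)
-1*(-40) + D = -1*(-40) + 37/35 = 40 + 37/35 = 1437/35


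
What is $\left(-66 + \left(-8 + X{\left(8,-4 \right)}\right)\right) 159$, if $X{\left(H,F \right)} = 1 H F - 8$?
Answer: $-18126$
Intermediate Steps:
$X{\left(H,F \right)} = -8 + F H$ ($X{\left(H,F \right)} = H F - 8 = F H - 8 = -8 + F H$)
$\left(-66 + \left(-8 + X{\left(8,-4 \right)}\right)\right) 159 = \left(-66 - 48\right) 159 = \left(-114\right) 159 = -18126$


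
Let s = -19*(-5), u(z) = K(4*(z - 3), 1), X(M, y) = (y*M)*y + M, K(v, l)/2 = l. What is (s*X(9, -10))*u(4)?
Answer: 172710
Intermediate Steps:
K(v, l) = 2*l
X(M, y) = M + M*y**2 (X(M, y) = (M*y)*y + M = M*y**2 + M = M + M*y**2)
u(z) = 2 (u(z) = 2*1 = 2)
s = 95
(s*X(9, -10))*u(4) = (95*(9*(1 + (-10)**2)))*2 = (95*(9*(1 + 100)))*2 = (95*(9*101))*2 = (95*909)*2 = 86355*2 = 172710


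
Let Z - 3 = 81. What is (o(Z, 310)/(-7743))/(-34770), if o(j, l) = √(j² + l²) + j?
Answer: 14/44870685 + √25789/134612055 ≈ 1.5050e-6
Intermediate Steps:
Z = 84 (Z = 3 + 81 = 84)
o(j, l) = j + √(j² + l²)
(o(Z, 310)/(-7743))/(-34770) = ((84 + √(84² + 310²))/(-7743))/(-34770) = ((84 + √(7056 + 96100))*(-1/7743))*(-1/34770) = ((84 + √103156)*(-1/7743))*(-1/34770) = ((84 + 2*√25789)*(-1/7743))*(-1/34770) = (-28/2581 - 2*√25789/7743)*(-1/34770) = 14/44870685 + √25789/134612055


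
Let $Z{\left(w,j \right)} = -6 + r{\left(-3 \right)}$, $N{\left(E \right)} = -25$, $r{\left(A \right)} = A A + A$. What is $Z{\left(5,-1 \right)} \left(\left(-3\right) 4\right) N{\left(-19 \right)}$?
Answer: $0$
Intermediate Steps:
$r{\left(A \right)} = A + A^{2}$ ($r{\left(A \right)} = A^{2} + A = A + A^{2}$)
$Z{\left(w,j \right)} = 0$ ($Z{\left(w,j \right)} = -6 - 3 \left(1 - 3\right) = -6 - -6 = -6 + 6 = 0$)
$Z{\left(5,-1 \right)} \left(\left(-3\right) 4\right) N{\left(-19 \right)} = 0 \left(\left(-3\right) 4\right) \left(-25\right) = 0 \left(-12\right) \left(-25\right) = 0 \left(-25\right) = 0$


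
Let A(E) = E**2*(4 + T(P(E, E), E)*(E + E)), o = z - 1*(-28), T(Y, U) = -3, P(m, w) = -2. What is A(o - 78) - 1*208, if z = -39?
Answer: 4261290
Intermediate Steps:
o = -11 (o = -39 - 1*(-28) = -39 + 28 = -11)
A(E) = E**2*(4 - 6*E) (A(E) = E**2*(4 - 3*(E + E)) = E**2*(4 - 6*E))
A(o - 78) - 1*208 = (-11 - 78)**2*(4 - 6*(-11 - 78)) - 1*208 = (-89)**2*(4 - 6*(-89)) - 208 = 7921*(4 + 534) - 208 = 7921*538 - 208 = 4261498 - 208 = 4261290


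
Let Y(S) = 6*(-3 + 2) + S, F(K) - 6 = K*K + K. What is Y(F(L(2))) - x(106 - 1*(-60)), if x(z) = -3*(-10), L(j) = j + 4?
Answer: 12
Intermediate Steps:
L(j) = 4 + j
x(z) = 30
F(K) = 6 + K + K**2 (F(K) = 6 + (K*K + K) = 6 + (K**2 + K) = 6 + (K + K**2) = 6 + K + K**2)
Y(S) = -6 + S (Y(S) = 6*(-1) + S = -6 + S)
Y(F(L(2))) - x(106 - 1*(-60)) = (-6 + (6 + (4 + 2) + (4 + 2)**2)) - 1*30 = (-6 + (6 + 6 + 6**2)) - 30 = (-6 + (6 + 6 + 36)) - 30 = (-6 + 48) - 30 = 42 - 30 = 12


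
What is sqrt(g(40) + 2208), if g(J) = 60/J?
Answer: 3*sqrt(982)/2 ≈ 47.005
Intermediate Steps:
sqrt(g(40) + 2208) = sqrt(60/40 + 2208) = sqrt(60*(1/40) + 2208) = sqrt(3/2 + 2208) = sqrt(4419/2) = 3*sqrt(982)/2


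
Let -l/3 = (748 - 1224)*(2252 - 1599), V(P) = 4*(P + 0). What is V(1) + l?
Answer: 932488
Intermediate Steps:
V(P) = 4*P
l = 932484 (l = -3*(748 - 1224)*(2252 - 1599) = -(-1428)*653 = -3*(-310828) = 932484)
V(1) + l = 4*1 + 932484 = 4 + 932484 = 932488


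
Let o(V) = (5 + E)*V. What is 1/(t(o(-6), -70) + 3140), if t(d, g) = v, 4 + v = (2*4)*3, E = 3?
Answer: 1/3160 ≈ 0.00031646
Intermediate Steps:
o(V) = 8*V (o(V) = (5 + 3)*V = 8*V)
v = 20 (v = -4 + (2*4)*3 = -4 + 8*3 = -4 + 24 = 20)
t(d, g) = 20
1/(t(o(-6), -70) + 3140) = 1/(20 + 3140) = 1/3160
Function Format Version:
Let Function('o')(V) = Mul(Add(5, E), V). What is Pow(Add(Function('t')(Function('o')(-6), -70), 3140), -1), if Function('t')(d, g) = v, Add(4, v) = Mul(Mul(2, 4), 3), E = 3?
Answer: Rational(1, 3160) ≈ 0.00031646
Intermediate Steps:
Function('o')(V) = Mul(8, V) (Function('o')(V) = Mul(Add(5, 3), V) = Mul(8, V))
v = 20 (v = Add(-4, Mul(Mul(2, 4), 3)) = Add(-4, Mul(8, 3)) = Add(-4, 24) = 20)
Function('t')(d, g) = 20
Pow(Add(Function('t')(Function('o')(-6), -70), 3140), -1) = Pow(Add(20, 3140), -1) = Pow(3160, -1) = Rational(1, 3160)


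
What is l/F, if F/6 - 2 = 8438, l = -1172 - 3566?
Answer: -2369/25320 ≈ -0.093562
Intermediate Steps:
l = -4738
F = 50640 (F = 12 + 6*8438 = 12 + 50628 = 50640)
l/F = -4738/50640 = -4738*1/50640 = -2369/25320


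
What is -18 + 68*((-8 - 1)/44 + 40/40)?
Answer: 397/11 ≈ 36.091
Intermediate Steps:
-18 + 68*((-8 - 1)/44 + 40/40) = -18 + 68*(-9*1/44 + 40*(1/40)) = -18 + 68*(-9/44 + 1) = -18 + 68*(35/44) = -18 + 595/11 = 397/11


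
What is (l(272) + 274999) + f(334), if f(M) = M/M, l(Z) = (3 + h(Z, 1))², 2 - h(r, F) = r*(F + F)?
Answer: 565521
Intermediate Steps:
h(r, F) = 2 - 2*F*r (h(r, F) = 2 - r*(F + F) = 2 - r*2*F = 2 - 2*F*r)
l(Z) = (5 - 2*Z)² (l(Z) = (3 + (2 - 2*1*Z))² = (3 + (2 - 2*Z))² = (5 - 2*Z)²)
f(M) = 1
(l(272) + 274999) + f(334) = ((-5 + 2*272)² + 274999) + 1 = ((-5 + 544)² + 274999) + 1 = (539² + 274999) + 1 = (290521 + 274999) + 1 = 565520 + 1 = 565521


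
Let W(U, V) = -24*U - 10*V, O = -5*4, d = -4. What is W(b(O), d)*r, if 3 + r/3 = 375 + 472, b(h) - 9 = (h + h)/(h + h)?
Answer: -506400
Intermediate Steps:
O = -20
b(h) = 10 (b(h) = 9 + (h + h)/(h + h) = 9 + (2*h)/((2*h)) = 9 + (2*h)*(1/(2*h)) = 9 + 1 = 10)
r = 2532 (r = -9 + 3*(375 + 472) = -9 + 3*847 = -9 + 2541 = 2532)
W(b(O), d)*r = (-24*10 - 10*(-4))*2532 = (-240 + 40)*2532 = -200*2532 = -506400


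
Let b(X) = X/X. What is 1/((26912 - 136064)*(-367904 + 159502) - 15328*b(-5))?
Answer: 1/22747479776 ≈ 4.3961e-11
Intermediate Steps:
b(X) = 1
1/((26912 - 136064)*(-367904 + 159502) - 15328*b(-5)) = 1/((26912 - 136064)*(-367904 + 159502) - 15328*1) = 1/(-109152*(-208402) - 15328) = 1/(22747495104 - 15328) = 1/22747479776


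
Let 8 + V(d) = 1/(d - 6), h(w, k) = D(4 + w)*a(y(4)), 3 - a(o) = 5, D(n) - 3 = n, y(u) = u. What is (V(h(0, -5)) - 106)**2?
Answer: 5202961/400 ≈ 13007.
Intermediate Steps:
D(n) = 3 + n
a(o) = -2 (a(o) = 3 - 1*5 = 3 - 5 = -2)
h(w, k) = -14 - 2*w (h(w, k) = (3 + (4 + w))*(-2) = (7 + w)*(-2) = -14 - 2*w)
V(d) = -8 + 1/(-6 + d) (V(d) = -8 + 1/(d - 6) = -8 + 1/(-6 + d))
(V(h(0, -5)) - 106)**2 = ((49 - 8*(-14 - 2*0))/(-6 + (-14 - 2*0)) - 106)**2 = ((49 - 8*(-14 + 0))/(-6 + (-14 + 0)) - 106)**2 = ((49 - 8*(-14))/(-6 - 14) - 106)**2 = ((49 + 112)/(-20) - 106)**2 = (-1/20*161 - 106)**2 = (-161/20 - 106)**2 = (-2281/20)**2 = 5202961/400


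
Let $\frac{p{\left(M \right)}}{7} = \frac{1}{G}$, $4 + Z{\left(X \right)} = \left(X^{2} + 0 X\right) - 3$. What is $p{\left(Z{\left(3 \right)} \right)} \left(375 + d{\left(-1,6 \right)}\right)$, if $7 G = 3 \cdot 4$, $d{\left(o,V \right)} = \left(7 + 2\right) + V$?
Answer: $\frac{3185}{2} \approx 1592.5$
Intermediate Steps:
$Z{\left(X \right)} = -7 + X^{2}$ ($Z{\left(X \right)} = -4 + \left(\left(X^{2} + 0 X\right) - 3\right) = -4 + \left(\left(X^{2} + 0\right) - 3\right) = -4 + \left(X^{2} - 3\right) = -4 + \left(-3 + X^{2}\right) = -7 + X^{2}$)
$d{\left(o,V \right)} = 9 + V$
$G = \frac{12}{7}$ ($G = \frac{3 \cdot 4}{7} = \frac{1}{7} \cdot 12 = \frac{12}{7} \approx 1.7143$)
$p{\left(M \right)} = \frac{49}{12}$ ($p{\left(M \right)} = \frac{7}{\frac{12}{7}} = 7 \cdot \frac{7}{12} = \frac{49}{12}$)
$p{\left(Z{\left(3 \right)} \right)} \left(375 + d{\left(-1,6 \right)}\right) = \frac{49 \left(375 + \left(9 + 6\right)\right)}{12} = \frac{49 \left(375 + 15\right)}{12} = \frac{49}{12} \cdot 390 = \frac{3185}{2}$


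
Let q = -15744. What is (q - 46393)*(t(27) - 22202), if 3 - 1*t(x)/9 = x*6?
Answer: 1468483721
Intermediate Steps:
t(x) = 27 - 54*x (t(x) = 27 - 9*x*6 = 27 - 54*x)
(q - 46393)*(t(27) - 22202) = (-15744 - 46393)*((27 - 54*27) - 22202) = -62137*((27 - 1458) - 22202) = -62137*(-1431 - 22202) = -62137*(-23633) = 1468483721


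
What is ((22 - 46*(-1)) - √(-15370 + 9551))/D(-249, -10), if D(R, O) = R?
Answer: -68/249 + 23*I*√11/249 ≈ -0.27309 + 0.30635*I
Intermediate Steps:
((22 - 46*(-1)) - √(-15370 + 9551))/D(-249, -10) = ((22 - 46*(-1)) - √(-15370 + 9551))/(-249) = ((22 + 46) - √(-5819))*(-1/249) = (68 - 23*I*√11)*(-1/249) = -68/249 + 23*I*√11/249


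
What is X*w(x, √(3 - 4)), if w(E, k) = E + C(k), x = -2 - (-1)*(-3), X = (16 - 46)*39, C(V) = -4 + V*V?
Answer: 11700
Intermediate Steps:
C(V) = -4 + V²
X = -1170 (X = -30*39 = -1170)
x = -5 (x = -2 - 1*3 = -2 - 3 = -5)
w(E, k) = -4 + E + k² (w(E, k) = E + (-4 + k²) = -4 + E + k²)
X*w(x, √(3 - 4)) = -1170*(-4 - 5 + (√(3 - 4))²) = -1170*(-4 - 5 + (√(-1))²) = -1170*(-4 - 5 + I²) = -1170*(-4 - 5 - 1) = -1170*(-10) = 11700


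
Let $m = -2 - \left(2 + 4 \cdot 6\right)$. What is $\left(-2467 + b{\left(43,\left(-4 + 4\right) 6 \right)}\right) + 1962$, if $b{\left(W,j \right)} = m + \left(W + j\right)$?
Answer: $-490$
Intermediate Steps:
$m = -28$ ($m = -2 - \left(2 + 24\right) = -2 - 26 = -28$)
$b{\left(W,j \right)} = -28 + W + j$ ($b{\left(W,j \right)} = -28 + \left(W + j\right) = -28 + W + j$)
$\left(-2467 + b{\left(43,\left(-4 + 4\right) 6 \right)}\right) + 1962 = \left(-2467 + \left(-28 + 43 + \left(-4 + 4\right) 6\right)\right) + 1962 = \left(-2467 + \left(-28 + 43 + 0 \cdot 6\right)\right) + 1962 = \left(-2467 + \left(-28 + 43 + 0\right)\right) + 1962 = \left(-2467 + 15\right) + 1962 = -2452 + 1962 = -490$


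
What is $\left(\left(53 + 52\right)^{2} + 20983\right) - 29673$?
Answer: $2335$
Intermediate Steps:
$\left(\left(53 + 52\right)^{2} + 20983\right) - 29673 = \left(105^{2} + 20983\right) - 29673 = \left(11025 + 20983\right) - 29673 = 32008 - 29673 = 2335$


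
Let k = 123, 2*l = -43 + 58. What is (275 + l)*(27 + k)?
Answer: 42375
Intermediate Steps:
l = 15/2 (l = (-43 + 58)/2 = (1/2)*15 = 15/2 ≈ 7.5000)
(275 + l)*(27 + k) = (275 + 15/2)*(27 + 123) = (565/2)*150 = 42375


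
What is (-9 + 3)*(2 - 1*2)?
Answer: 0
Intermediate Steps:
(-9 + 3)*(2 - 1*2) = -6*(2 - 2) = -6*0 = 0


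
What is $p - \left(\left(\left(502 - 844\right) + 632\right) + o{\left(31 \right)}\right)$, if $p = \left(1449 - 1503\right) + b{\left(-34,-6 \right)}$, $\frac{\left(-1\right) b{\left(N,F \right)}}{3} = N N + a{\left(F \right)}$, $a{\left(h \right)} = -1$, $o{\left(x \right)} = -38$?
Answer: $-3771$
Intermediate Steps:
$b{\left(N,F \right)} = 3 - 3 N^{2}$ ($b{\left(N,F \right)} = - 3 \left(N N - 1\right) = - 3 \left(N^{2} - 1\right) = - 3 \left(-1 + N^{2}\right) = 3 - 3 N^{2}$)
$p = -3519$ ($p = \left(1449 - 1503\right) + \left(3 - 3 \left(-34\right)^{2}\right) = -54 + \left(3 - 3468\right) = -54 - 3465 = -3519$)
$p - \left(\left(\left(502 - 844\right) + 632\right) + o{\left(31 \right)}\right) = -3519 - \left(\left(\left(502 - 844\right) + 632\right) - 38\right) = -3519 - \left(\left(-342 + 632\right) - 38\right) = -3519 - \left(290 - 38\right) = -3519 - 252 = -3771$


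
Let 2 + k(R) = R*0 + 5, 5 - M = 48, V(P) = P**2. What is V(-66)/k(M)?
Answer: 1452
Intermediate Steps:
M = -43 (M = 5 - 1*48 = 5 - 48 = -43)
k(R) = 3 (k(R) = -2 + (R*0 + 5) = -2 + (0 + 5) = -2 + 5 = 3)
V(-66)/k(M) = (-66)**2/3 = 4356*(1/3) = 1452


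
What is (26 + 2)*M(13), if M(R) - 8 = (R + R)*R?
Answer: 9688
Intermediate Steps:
M(R) = 8 + 2*R**2 (M(R) = 8 + (R + R)*R = 8 + (2*R)*R = 8 + 2*R**2)
(26 + 2)*M(13) = (26 + 2)*(8 + 2*13**2) = 28*(8 + 2*169) = 28*(8 + 338) = 28*346 = 9688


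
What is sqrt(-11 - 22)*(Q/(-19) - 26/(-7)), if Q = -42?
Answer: 788*I*sqrt(33)/133 ≈ 34.035*I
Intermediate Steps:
sqrt(-11 - 22)*(Q/(-19) - 26/(-7)) = sqrt(-11 - 22)*(-42/(-19) - 26/(-7)) = sqrt(-33)*(-42*(-1/19) - 26*(-1/7)) = (I*sqrt(33))*(42/19 + 26/7) = (I*sqrt(33))*(788/133) = 788*I*sqrt(33)/133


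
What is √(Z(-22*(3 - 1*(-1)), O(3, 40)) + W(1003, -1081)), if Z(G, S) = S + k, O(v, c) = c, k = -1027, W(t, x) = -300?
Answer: 3*I*√143 ≈ 35.875*I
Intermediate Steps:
Z(G, S) = -1027 + S (Z(G, S) = S - 1027 = -1027 + S)
√(Z(-22*(3 - 1*(-1)), O(3, 40)) + W(1003, -1081)) = √((-1027 + 40) - 300) = √(-987 - 300) = √(-1287) = 3*I*√143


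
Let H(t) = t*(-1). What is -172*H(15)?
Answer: 2580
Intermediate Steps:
H(t) = -t
-172*H(15) = -(-172)*15 = -172*(-15) = 2580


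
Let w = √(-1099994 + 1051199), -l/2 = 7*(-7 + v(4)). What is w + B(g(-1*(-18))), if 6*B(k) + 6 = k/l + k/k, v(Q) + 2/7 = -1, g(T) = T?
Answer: -281/348 + I*√48795 ≈ -0.80747 + 220.9*I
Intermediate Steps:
v(Q) = -9/7 (v(Q) = -2/7 - 1 = -9/7)
l = 116 (l = -14*(-7 - 9/7) = -14*(-58)/7 = -2*(-58) = 116)
B(k) = -⅚ + k/696 (B(k) = -1 + (k/116 + k/k)/6 = -1 + (k*(1/116) + 1)/6 = -1 + (k/116 + 1)/6 = -1 + (1 + k/116)/6 = -1 + (⅙ + k/696) = -⅚ + k/696)
w = I*√48795 (w = √(-48795) = I*√48795 ≈ 220.9*I)
w + B(g(-1*(-18))) = I*√48795 + (-⅚ + (-1*(-18))/696) = I*√48795 + (-⅚ + (1/696)*18) = I*√48795 + (-⅚ + 3/116) = I*√48795 - 281/348 = -281/348 + I*√48795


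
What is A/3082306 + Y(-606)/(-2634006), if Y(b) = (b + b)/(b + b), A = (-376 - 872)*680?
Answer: -1117662967073/4059406248918 ≈ -0.27533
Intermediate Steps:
A = -848640 (A = -1248*680 = -848640)
Y(b) = 1 (Y(b) = (2*b)/((2*b)) = (2*b)*(1/(2*b)) = 1)
A/3082306 + Y(-606)/(-2634006) = -848640/3082306 + 1/(-2634006) = -848640*1/3082306 + 1*(-1/2634006) = -424320/1541153 - 1/2634006 = -1117662967073/4059406248918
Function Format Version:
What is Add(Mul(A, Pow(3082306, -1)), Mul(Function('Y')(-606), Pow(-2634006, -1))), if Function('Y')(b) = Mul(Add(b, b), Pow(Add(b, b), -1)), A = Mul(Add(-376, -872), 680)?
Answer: Rational(-1117662967073, 4059406248918) ≈ -0.27533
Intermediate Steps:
A = -848640 (A = Mul(-1248, 680) = -848640)
Function('Y')(b) = 1 (Function('Y')(b) = Mul(Mul(2, b), Pow(Mul(2, b), -1)) = Mul(Mul(2, b), Mul(Rational(1, 2), Pow(b, -1))) = 1)
Add(Mul(A, Pow(3082306, -1)), Mul(Function('Y')(-606), Pow(-2634006, -1))) = Add(Mul(-848640, Pow(3082306, -1)), Mul(1, Pow(-2634006, -1))) = Add(Mul(-848640, Rational(1, 3082306)), Mul(1, Rational(-1, 2634006))) = Add(Rational(-424320, 1541153), Rational(-1, 2634006)) = Rational(-1117662967073, 4059406248918)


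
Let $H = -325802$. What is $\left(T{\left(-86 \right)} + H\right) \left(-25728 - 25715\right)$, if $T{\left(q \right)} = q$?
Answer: $16764656384$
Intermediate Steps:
$\left(T{\left(-86 \right)} + H\right) \left(-25728 - 25715\right) = \left(-86 - 325802\right) \left(-25728 - 25715\right) = \left(-325888\right) \left(-51443\right) = 16764656384$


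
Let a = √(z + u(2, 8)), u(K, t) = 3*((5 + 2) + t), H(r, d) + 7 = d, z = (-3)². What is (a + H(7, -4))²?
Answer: 175 - 66*√6 ≈ 13.334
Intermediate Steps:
z = 9
H(r, d) = -7 + d
u(K, t) = 21 + 3*t (u(K, t) = 3*(7 + t) = 21 + 3*t)
a = 3*√6 (a = √(9 + (21 + 3*8)) = √(9 + (21 + 24)) = √(9 + 45) = √54 = 3*√6 ≈ 7.3485)
(a + H(7, -4))² = (3*√6 + (-7 - 4))² = (3*√6 - 11)² = (-11 + 3*√6)²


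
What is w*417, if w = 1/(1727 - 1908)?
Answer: -417/181 ≈ -2.3039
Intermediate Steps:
w = -1/181 (w = 1/(-181) = -1/181 ≈ -0.0055249)
w*417 = -1/181*417 = -417/181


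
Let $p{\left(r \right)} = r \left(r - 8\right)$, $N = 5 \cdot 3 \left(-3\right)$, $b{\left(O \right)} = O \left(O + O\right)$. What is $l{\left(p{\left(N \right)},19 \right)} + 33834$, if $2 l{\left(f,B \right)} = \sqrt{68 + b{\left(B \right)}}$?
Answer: $33834 + \frac{\sqrt{790}}{2} \approx 33848.0$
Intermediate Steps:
$b{\left(O \right)} = 2 O^{2}$ ($b{\left(O \right)} = O 2 O = 2 O^{2}$)
$N = -45$ ($N = 15 \left(-3\right) = -45$)
$p{\left(r \right)} = r \left(-8 + r\right)$
$l{\left(f,B \right)} = \frac{\sqrt{68 + 2 B^{2}}}{2}$
$l{\left(p{\left(N \right)},19 \right)} + 33834 = \frac{\sqrt{68 + 2 \cdot 19^{2}}}{2} + 33834 = \frac{\sqrt{68 + 2 \cdot 361}}{2} + 33834 = \frac{\sqrt{68 + 722}}{2} + 33834 = \frac{\sqrt{790}}{2} + 33834 = 33834 + \frac{\sqrt{790}}{2}$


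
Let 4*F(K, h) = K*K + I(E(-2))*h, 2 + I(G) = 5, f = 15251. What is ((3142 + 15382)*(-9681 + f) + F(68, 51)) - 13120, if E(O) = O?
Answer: 412667017/4 ≈ 1.0317e+8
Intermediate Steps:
I(G) = 3 (I(G) = -2 + 5 = 3)
F(K, h) = K**2/4 + 3*h/4 (F(K, h) = (K*K + 3*h)/4 = (K**2 + 3*h)/4 = K**2/4 + 3*h/4)
((3142 + 15382)*(-9681 + f) + F(68, 51)) - 13120 = ((3142 + 15382)*(-9681 + 15251) + ((1/4)*68**2 + (3/4)*51)) - 13120 = (18524*5570 + ((1/4)*4624 + 153/4)) - 13120 = (103178680 + (1156 + 153/4)) - 13120 = (103178680 + 4777/4) - 13120 = 412719497/4 - 13120 = 412667017/4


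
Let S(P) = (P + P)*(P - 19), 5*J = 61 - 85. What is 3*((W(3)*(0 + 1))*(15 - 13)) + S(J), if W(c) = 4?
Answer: 6312/25 ≈ 252.48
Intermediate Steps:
J = -24/5 (J = (61 - 85)/5 = (1/5)*(-24) = -24/5 ≈ -4.8000)
S(P) = 2*P*(-19 + P) (S(P) = (2*P)*(-19 + P) = 2*P*(-19 + P))
3*((W(3)*(0 + 1))*(15 - 13)) + S(J) = 3*((4*(0 + 1))*(15 - 13)) + 2*(-24/5)*(-19 - 24/5) = 3*((4*1)*2) + 2*(-24/5)*(-119/5) = 3*(4*2) + 5712/25 = 3*8 + 5712/25 = 24 + 5712/25 = 6312/25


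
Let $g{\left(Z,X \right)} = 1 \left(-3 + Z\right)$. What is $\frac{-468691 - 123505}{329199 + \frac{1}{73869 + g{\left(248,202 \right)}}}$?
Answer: $- \frac{43890014344}{24398254687} \approx -1.7989$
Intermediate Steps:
$g{\left(Z,X \right)} = -3 + Z$
$\frac{-468691 - 123505}{329199 + \frac{1}{73869 + g{\left(248,202 \right)}}} = \frac{-468691 - 123505}{329199 + \frac{1}{73869 + \left(-3 + 248\right)}} = - \frac{592196}{329199 + \frac{1}{73869 + 245}} = - \frac{592196}{329199 + \frac{1}{74114}} = - \frac{592196}{\frac{24398254687}{74114}} = \left(-592196\right) \frac{74114}{24398254687} = - \frac{43890014344}{24398254687}$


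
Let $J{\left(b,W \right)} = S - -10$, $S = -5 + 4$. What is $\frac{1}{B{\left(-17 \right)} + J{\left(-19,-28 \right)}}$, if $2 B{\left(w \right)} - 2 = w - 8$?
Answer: $- \frac{2}{5} \approx -0.4$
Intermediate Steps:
$S = -1$
$J{\left(b,W \right)} = 9$ ($J{\left(b,W \right)} = -1 - -10 = -1 + 10 = 9$)
$B{\left(w \right)} = -3 + \frac{w}{2}$ ($B{\left(w \right)} = 1 + \frac{w - 8}{2} = 1 + \frac{-8 + w}{2} = 1 + \left(-4 + \frac{w}{2}\right) = -3 + \frac{w}{2}$)
$\frac{1}{B{\left(-17 \right)} + J{\left(-19,-28 \right)}} = \frac{1}{\left(-3 + \frac{1}{2} \left(-17\right)\right) + 9} = \frac{1}{\left(-3 - \frac{17}{2}\right) + 9} = \frac{1}{- \frac{23}{2} + 9} = \frac{1}{- \frac{5}{2}} = - \frac{2}{5}$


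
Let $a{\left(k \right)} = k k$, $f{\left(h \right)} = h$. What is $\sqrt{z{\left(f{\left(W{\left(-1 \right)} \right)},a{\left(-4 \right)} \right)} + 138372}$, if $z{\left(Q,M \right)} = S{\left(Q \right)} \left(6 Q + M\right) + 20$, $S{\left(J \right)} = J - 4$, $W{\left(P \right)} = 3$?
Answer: $\sqrt{138358} \approx 371.96$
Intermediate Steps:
$S{\left(J \right)} = -4 + J$
$a{\left(k \right)} = k^{2}$
$z{\left(Q,M \right)} = 20 + \left(-4 + Q\right) \left(M + 6 Q\right)$ ($z{\left(Q,M \right)} = \left(-4 + Q\right) \left(6 Q + M\right) + 20 = \left(-4 + Q\right) \left(M + 6 Q\right) + 20 = 20 + \left(-4 + Q\right) \left(M + 6 Q\right)$)
$\sqrt{z{\left(f{\left(W{\left(-1 \right)} \right)},a{\left(-4 \right)} \right)} + 138372} = \sqrt{\left(20 + \left(-4\right)^{2} \left(-4 + 3\right) + 6 \cdot 3 \left(-4 + 3\right)\right) + 138372} = \sqrt{\left(20 + 16 \left(-1\right) + 6 \cdot 3 \left(-1\right)\right) + 138372} = \sqrt{\left(20 - 16 - 18\right) + 138372} = \sqrt{-14 + 138372} = \sqrt{138358}$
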